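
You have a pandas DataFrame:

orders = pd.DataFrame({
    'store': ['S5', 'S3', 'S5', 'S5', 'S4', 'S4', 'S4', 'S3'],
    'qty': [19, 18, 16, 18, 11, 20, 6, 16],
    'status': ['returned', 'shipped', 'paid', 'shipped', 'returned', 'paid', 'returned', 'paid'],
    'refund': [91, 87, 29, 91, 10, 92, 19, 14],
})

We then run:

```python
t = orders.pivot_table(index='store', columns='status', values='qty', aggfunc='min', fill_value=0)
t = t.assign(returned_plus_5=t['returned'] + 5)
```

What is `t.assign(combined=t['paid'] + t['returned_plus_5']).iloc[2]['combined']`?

40

pivot: rows=store, cols=status, min(qty):
status  paid  returned  shipped
store                          
S3        16         0       18
S4        20         6        0
S5        16        19       18
add column returned_plus_5 = t['returned'] + 5:
status  paid  returned  shipped  returned_plus_5
store                                           
S3        16         0       18                5
S4        20         6        0               11
S5        16        19       18               24
add column combined = t['paid'] + t['returned_plus_5']:
status  paid  returned  shipped  returned_plus_5  combined
store                                                     
S3        16         0       18                5        21
S4        20         6        0               11        31
S5        16        19       18               24        40
The value at position 2, column 'combined' is 40.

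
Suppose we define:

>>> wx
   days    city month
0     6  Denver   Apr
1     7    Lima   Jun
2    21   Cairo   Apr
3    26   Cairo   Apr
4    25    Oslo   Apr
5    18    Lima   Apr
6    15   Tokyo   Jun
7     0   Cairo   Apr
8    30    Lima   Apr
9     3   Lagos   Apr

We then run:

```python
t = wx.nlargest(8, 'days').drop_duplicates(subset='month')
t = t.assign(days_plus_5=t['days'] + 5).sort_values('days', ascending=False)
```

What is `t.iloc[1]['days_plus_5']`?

20

take 8 rows with largest days:
   days    city month
8    30    Lima   Apr
3    26   Cairo   Apr
4    25    Oslo   Apr
2    21   Cairo   Apr
5    18    Lima   Apr
6    15   Tokyo   Jun
1     7    Lima   Jun
0     6  Denver   Apr
drop duplicate month (keep=first):
   days   city month
8    30   Lima   Apr
6    15  Tokyo   Jun
add column days_plus_5 = t['days'] + 5:
   days   city month  days_plus_5
8    30   Lima   Apr           35
6    15  Tokyo   Jun           20
sort by days descending:
   days   city month  days_plus_5
8    30   Lima   Apr           35
6    15  Tokyo   Jun           20
The value at position 1, column 'days_plus_5' is 20.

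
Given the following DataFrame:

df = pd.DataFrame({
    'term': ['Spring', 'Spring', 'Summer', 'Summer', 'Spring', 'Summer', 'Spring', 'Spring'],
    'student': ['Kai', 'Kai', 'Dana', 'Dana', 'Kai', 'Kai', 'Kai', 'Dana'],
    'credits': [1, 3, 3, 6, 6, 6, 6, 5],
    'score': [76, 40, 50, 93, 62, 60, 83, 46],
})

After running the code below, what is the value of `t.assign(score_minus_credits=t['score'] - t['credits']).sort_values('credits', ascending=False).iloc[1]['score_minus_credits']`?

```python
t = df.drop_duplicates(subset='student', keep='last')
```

41

drop duplicate student (keep=last):
     term student  credits  score
6  Spring     Kai        6     83
7  Spring    Dana        5     46
add column score_minus_credits = t['score'] - t['credits']:
     term student  credits  score  score_minus_credits
6  Spring     Kai        6     83                   77
7  Spring    Dana        5     46                   41
sort by credits descending:
     term student  credits  score  score_minus_credits
6  Spring     Kai        6     83                   77
7  Spring    Dana        5     46                   41
Finally, value at position 1, column 'score_minus_credits' = 41.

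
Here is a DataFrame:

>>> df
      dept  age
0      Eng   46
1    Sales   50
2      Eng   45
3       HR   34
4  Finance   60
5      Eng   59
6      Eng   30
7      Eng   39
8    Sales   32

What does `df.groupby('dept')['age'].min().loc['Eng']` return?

group by dept, min of age:
dept
Eng        30
Finance    60
HR         34
Sales      32
Name: age, dtype: int64
The value at index 'Eng' is 30.

30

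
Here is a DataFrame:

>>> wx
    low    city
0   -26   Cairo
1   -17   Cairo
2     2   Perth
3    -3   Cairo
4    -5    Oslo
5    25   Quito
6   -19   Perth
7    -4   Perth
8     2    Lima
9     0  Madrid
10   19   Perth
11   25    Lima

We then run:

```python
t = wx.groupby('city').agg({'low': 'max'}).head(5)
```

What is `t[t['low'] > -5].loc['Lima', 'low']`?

group by city, max of low:
        low
city       
Cairo    -3
Lima     25
Madrid    0
Oslo     -5
Perth    19
Quito    25
take first 5 rows:
        low
city       
Cairo    -3
Lima     25
Madrid    0
Oslo     -5
Perth    19
filter rows where low > -5:
        low
city       
Cairo    -3
Lima     25
Madrid    0
Perth    19

25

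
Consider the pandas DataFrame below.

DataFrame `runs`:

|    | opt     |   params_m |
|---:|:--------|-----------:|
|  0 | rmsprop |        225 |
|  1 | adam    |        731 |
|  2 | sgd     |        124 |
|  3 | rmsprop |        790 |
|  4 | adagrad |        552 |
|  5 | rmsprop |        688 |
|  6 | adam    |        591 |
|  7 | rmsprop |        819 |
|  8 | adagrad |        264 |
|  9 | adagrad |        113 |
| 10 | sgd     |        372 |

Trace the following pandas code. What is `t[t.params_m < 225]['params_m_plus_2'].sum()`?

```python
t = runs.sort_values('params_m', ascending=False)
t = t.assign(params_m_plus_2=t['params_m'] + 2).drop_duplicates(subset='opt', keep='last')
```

sort by params_m descending:
        opt  params_m
7   rmsprop       819
3   rmsprop       790
1      adam       731
5   rmsprop       688
6      adam       591
4   adagrad       552
10      sgd       372
8   adagrad       264
0   rmsprop       225
2       sgd       124
9   adagrad       113
add column params_m_plus_2 = t['params_m'] + 2:
        opt  params_m  params_m_plus_2
7   rmsprop       819              821
3   rmsprop       790              792
1      adam       731              733
5   rmsprop       688              690
6      adam       591              593
4   adagrad       552              554
10      sgd       372              374
8   adagrad       264              266
0   rmsprop       225              227
2       sgd       124              126
9   adagrad       113              115
drop duplicate opt (keep=last):
       opt  params_m  params_m_plus_2
6     adam       591              593
0  rmsprop       225              227
2      sgd       124              126
9  adagrad       113              115
filter rows where params_m < 225:
       opt  params_m  params_m_plus_2
2      sgd       124              126
9  adagrad       113              115
Then the sum of column 'params_m_plus_2': 241

241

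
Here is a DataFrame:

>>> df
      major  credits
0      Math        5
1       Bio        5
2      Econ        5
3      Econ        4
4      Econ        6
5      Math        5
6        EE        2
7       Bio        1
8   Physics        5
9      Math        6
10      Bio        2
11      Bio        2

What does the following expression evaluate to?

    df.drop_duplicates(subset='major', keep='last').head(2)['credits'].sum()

8

drop duplicate major (keep=last):
      major  credits
4      Econ        6
6        EE        2
8   Physics        5
9      Math        6
11      Bio        2
take first 2 rows:
  major  credits
4  Econ        6
6    EE        2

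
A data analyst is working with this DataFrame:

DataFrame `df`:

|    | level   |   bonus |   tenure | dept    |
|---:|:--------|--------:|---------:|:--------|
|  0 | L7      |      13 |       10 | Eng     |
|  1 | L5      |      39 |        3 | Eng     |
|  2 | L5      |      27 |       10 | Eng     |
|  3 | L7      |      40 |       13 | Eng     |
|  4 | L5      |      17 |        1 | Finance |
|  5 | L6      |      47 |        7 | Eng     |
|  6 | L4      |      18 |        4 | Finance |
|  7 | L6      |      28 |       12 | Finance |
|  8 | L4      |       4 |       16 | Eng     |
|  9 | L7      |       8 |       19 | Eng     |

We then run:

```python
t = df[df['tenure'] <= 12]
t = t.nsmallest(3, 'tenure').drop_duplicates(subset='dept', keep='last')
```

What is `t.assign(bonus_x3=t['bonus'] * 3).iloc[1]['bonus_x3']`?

54

filter rows where tenure <= 12:
  level  bonus  tenure     dept
0    L7     13      10      Eng
1    L5     39       3      Eng
2    L5     27      10      Eng
4    L5     17       1  Finance
5    L6     47       7      Eng
6    L4     18       4  Finance
7    L6     28      12  Finance
take 3 rows with smallest tenure:
  level  bonus  tenure     dept
4    L5     17       1  Finance
1    L5     39       3      Eng
6    L4     18       4  Finance
drop duplicate dept (keep=last):
  level  bonus  tenure     dept
1    L5     39       3      Eng
6    L4     18       4  Finance
add column bonus_x3 = t['bonus'] * 3:
  level  bonus  tenure     dept  bonus_x3
1    L5     39       3      Eng       117
6    L4     18       4  Finance        54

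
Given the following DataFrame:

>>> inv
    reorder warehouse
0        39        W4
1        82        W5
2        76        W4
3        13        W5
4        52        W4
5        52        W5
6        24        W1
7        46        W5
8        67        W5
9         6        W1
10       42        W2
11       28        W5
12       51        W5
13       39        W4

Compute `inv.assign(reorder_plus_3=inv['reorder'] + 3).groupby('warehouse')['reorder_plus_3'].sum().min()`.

36

add column reorder_plus_3 = inv['reorder'] + 3:
    reorder warehouse  reorder_plus_3
0        39        W4              42
1        82        W5              85
2        76        W4              79
3        13        W5              16
4        52        W4              55
5        52        W5              55
6        24        W1              27
7        46        W5              49
8        67        W5              70
9         6        W1               9
10       42        W2              45
11       28        W5              31
12       51        W5              54
13       39        W4              42
group by warehouse, sum of reorder_plus_3:
warehouse
W1     36
W2     45
W4    218
W5    360
Name: reorder_plus_3, dtype: int64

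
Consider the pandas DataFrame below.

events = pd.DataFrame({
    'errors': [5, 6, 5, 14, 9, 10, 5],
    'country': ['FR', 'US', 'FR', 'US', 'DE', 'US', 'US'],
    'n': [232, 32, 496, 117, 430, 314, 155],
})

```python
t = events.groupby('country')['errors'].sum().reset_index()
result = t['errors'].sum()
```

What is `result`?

54

group by country, sum of errors:
country
DE     9
FR    10
US    35
Name: errors, dtype: int64
reset_index():
  country  errors
0      DE       9
1      FR      10
2      US      35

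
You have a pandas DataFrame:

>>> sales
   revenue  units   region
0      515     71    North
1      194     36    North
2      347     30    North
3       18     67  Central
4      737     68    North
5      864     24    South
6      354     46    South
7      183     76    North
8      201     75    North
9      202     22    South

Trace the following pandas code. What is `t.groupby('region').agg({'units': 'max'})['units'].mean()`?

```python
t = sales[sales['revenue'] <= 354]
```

filter rows where revenue <= 354:
   revenue  units   region
1      194     36    North
2      347     30    North
3       18     67  Central
6      354     46    South
7      183     76    North
8      201     75    North
9      202     22    South
group by region, max of units:
         units
region        
Central     67
North       76
South       46
Taking the mean of column 'units' gives 63.0.

63.0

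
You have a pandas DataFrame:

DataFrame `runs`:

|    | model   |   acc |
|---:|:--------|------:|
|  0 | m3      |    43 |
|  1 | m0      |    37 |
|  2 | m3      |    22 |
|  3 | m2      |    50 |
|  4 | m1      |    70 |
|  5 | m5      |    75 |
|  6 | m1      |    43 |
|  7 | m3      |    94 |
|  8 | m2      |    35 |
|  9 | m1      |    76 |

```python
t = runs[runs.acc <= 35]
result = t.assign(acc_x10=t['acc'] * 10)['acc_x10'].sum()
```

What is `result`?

filter rows where acc <= 35:
  model  acc
2    m3   22
8    m2   35
add column acc_x10 = t['acc'] * 10:
  model  acc  acc_x10
2    m3   22      220
8    m2   35      350
sum of column 'acc_x10' → 570

570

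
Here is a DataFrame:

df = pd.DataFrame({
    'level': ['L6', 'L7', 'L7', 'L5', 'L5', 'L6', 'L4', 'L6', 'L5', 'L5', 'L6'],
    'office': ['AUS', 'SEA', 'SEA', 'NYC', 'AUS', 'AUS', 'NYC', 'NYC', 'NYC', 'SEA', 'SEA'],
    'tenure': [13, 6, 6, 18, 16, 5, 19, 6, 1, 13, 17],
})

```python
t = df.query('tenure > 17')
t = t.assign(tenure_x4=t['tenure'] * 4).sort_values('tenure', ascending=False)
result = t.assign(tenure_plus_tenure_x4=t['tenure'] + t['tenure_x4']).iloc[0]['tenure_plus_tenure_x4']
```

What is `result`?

95

filter rows where tenure > 17:
  level office  tenure
3    L5    NYC      18
6    L4    NYC      19
add column tenure_x4 = t['tenure'] * 4:
  level office  tenure  tenure_x4
3    L5    NYC      18         72
6    L4    NYC      19         76
sort by tenure descending:
  level office  tenure  tenure_x4
6    L4    NYC      19         76
3    L5    NYC      18         72
add column tenure_plus_tenure_x4 = t['tenure'] + t['tenure_x4']:
  level office  tenure  tenure_x4  tenure_plus_tenure_x4
6    L4    NYC      19         76                     95
3    L5    NYC      18         72                     90
The value at position 0, column 'tenure_plus_tenure_x4' is 95.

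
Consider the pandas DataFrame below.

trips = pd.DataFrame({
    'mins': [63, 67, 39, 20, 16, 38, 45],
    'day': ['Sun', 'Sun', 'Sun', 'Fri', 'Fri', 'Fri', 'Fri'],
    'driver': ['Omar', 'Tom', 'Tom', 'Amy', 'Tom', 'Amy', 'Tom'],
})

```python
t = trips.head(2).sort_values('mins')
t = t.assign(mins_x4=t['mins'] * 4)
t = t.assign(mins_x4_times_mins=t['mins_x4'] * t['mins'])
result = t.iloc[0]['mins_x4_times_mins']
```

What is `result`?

take first 2 rows:
   mins  day driver
0    63  Sun   Omar
1    67  Sun    Tom
sort by mins:
   mins  day driver
0    63  Sun   Omar
1    67  Sun    Tom
add column mins_x4 = t['mins'] * 4:
   mins  day driver  mins_x4
0    63  Sun   Omar      252
1    67  Sun    Tom      268
add column mins_x4_times_mins = t['mins_x4'] * t['mins']:
   mins  day driver  mins_x4  mins_x4_times_mins
0    63  Sun   Omar      252               15876
1    67  Sun    Tom      268               17956
Taking the value at position 0, column 'mins_x4_times_mins' gives 15876.

15876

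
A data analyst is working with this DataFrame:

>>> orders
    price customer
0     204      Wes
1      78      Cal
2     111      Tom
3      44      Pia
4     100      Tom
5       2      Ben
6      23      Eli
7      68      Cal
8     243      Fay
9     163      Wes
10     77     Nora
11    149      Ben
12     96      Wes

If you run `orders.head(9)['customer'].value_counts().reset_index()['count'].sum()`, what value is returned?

take first 9 rows:
   price customer
0    204      Wes
1     78      Cal
2    111      Tom
3     44      Pia
4    100      Tom
5      2      Ben
6     23      Eli
7     68      Cal
8    243      Fay
value_counts of customer:
customer
Cal    2
Tom    2
Wes    1
Pia    1
Ben    1
Eli    1
Fay    1
Name: count, dtype: int64
reset_index():
  customer  count
0      Cal      2
1      Tom      2
2      Wes      1
3      Pia      1
4      Ben      1
5      Eli      1
6      Fay      1
Then the sum of column 'count': 9

9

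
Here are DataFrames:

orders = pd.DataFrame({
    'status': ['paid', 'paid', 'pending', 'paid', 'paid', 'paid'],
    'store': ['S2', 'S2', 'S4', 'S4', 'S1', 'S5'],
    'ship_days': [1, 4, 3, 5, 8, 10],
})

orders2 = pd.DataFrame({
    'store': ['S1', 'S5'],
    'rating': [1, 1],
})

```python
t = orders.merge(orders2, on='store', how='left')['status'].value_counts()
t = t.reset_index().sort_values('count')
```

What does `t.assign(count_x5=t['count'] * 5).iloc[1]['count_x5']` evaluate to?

25

merge on 'store' (how='left') → 6 rows:
    status store  ship_days  rating
0     paid    S2          1     NaN
1     paid    S2          4     NaN
2  pending    S4          3     NaN
3     paid    S4          5     NaN
4     paid    S1          8     1.0
5     paid    S5         10     1.0
value_counts of status:
status
paid       5
pending    1
Name: count, dtype: int64
reset_index():
    status  count
0     paid      5
1  pending      1
sort by count:
    status  count
1  pending      1
0     paid      5
add column count_x5 = t['count'] * 5:
    status  count  count_x5
1  pending      1         5
0     paid      5        25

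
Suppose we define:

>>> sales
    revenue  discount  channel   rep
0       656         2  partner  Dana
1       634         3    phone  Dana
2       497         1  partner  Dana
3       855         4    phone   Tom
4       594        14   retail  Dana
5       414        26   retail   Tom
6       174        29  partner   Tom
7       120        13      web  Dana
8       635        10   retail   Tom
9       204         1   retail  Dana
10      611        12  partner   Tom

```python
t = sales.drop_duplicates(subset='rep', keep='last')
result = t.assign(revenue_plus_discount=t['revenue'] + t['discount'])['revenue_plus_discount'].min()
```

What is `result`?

drop duplicate rep (keep=last):
    revenue  discount  channel   rep
9       204         1   retail  Dana
10      611        12  partner   Tom
add column revenue_plus_discount = t['revenue'] + t['discount']:
    revenue  discount  channel   rep  revenue_plus_discount
9       204         1   retail  Dana                    205
10      611        12  partner   Tom                    623
Then the min of column 'revenue_plus_discount': 205

205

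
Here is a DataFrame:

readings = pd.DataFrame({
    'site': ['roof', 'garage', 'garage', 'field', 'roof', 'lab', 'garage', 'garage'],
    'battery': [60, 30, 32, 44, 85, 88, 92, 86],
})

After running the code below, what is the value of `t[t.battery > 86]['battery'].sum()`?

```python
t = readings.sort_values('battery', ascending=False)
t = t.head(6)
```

180

sort by battery descending:
     site  battery
6  garage       92
5     lab       88
7  garage       86
4    roof       85
0    roof       60
3   field       44
2  garage       32
1  garage       30
take first 6 rows:
     site  battery
6  garage       92
5     lab       88
7  garage       86
4    roof       85
0    roof       60
3   field       44
filter rows where battery > 86:
     site  battery
6  garage       92
5     lab       88
Then the sum of column 'battery': 180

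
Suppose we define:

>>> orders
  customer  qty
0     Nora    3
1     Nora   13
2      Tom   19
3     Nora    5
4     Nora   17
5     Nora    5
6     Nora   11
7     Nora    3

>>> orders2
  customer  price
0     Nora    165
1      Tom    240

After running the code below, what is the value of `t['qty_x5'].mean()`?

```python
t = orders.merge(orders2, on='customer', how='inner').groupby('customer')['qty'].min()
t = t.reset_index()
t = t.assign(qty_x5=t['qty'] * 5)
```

55.0

merge on 'customer' (how='inner') → 8 rows:
  customer  qty  price
0     Nora    3    165
1     Nora   13    165
2      Tom   19    240
3     Nora    5    165
4     Nora   17    165
5     Nora    5    165
6     Nora   11    165
7     Nora    3    165
group by customer, min of qty:
customer
Nora     3
Tom     19
Name: qty, dtype: int64
reset_index():
  customer  qty
0     Nora    3
1      Tom   19
add column qty_x5 = t['qty'] * 5:
  customer  qty  qty_x5
0     Nora    3      15
1      Tom   19      95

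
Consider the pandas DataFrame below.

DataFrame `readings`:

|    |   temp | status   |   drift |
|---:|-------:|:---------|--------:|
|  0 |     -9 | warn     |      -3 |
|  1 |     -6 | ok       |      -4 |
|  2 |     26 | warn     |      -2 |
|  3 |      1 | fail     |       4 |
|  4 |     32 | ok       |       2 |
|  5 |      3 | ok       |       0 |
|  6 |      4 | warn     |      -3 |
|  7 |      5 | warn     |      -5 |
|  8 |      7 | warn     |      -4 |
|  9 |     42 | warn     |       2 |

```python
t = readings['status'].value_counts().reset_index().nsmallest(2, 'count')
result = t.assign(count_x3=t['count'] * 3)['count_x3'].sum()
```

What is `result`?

12

value_counts of status:
status
warn    6
ok      3
fail    1
Name: count, dtype: int64
reset_index():
  status  count
0   warn      6
1     ok      3
2   fail      1
take 2 rows with smallest count:
  status  count
2   fail      1
1     ok      3
add column count_x3 = t['count'] * 3:
  status  count  count_x3
2   fail      1         3
1     ok      3         9
Reading off the sum of column 'count_x3', we get 12.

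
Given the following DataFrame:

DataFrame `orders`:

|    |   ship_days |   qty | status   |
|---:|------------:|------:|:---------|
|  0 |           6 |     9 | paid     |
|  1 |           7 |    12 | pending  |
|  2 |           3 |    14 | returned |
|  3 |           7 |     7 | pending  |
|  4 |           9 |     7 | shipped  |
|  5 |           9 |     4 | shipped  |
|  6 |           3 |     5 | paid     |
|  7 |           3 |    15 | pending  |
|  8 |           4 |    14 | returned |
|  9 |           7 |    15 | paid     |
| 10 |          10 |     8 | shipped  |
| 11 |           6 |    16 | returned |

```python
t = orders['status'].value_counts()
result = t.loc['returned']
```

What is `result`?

3

value_counts of status:
status
paid        3
pending     3
returned    3
shipped     3
Name: count, dtype: int64
Finally, value at index 'returned' = 3.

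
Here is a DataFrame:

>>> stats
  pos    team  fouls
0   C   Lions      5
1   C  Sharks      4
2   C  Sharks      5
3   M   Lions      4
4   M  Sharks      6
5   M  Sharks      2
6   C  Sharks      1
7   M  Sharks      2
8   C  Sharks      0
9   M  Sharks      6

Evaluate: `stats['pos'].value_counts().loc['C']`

value_counts of pos:
pos
C    5
M    5
Name: count, dtype: int64
Reading off the value at index 'C', we get 5.

5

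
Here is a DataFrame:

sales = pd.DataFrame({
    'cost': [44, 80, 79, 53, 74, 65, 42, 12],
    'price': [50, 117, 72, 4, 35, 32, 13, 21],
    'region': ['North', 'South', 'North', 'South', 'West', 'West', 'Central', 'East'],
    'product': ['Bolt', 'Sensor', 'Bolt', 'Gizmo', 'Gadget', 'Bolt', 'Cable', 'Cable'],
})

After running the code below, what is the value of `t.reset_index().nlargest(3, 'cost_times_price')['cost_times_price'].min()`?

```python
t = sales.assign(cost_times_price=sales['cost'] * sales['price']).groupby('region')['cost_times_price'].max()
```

2590

add column cost_times_price = sales['cost'] * sales['price']:
   cost  price   region product  cost_times_price
0    44     50    North    Bolt              2200
1    80    117    South  Sensor              9360
2    79     72    North    Bolt              5688
3    53      4    South   Gizmo               212
4    74     35     West  Gadget              2590
5    65     32     West    Bolt              2080
6    42     13  Central   Cable               546
7    12     21     East   Cable               252
group by region, max of cost_times_price:
region
Central     546
East        252
North      5688
South      9360
West       2590
Name: cost_times_price, dtype: int64
reset_index():
    region  cost_times_price
0  Central               546
1     East               252
2    North              5688
3    South              9360
4     West              2590
take 3 rows with largest cost_times_price:
  region  cost_times_price
3  South              9360
2  North              5688
4   West              2590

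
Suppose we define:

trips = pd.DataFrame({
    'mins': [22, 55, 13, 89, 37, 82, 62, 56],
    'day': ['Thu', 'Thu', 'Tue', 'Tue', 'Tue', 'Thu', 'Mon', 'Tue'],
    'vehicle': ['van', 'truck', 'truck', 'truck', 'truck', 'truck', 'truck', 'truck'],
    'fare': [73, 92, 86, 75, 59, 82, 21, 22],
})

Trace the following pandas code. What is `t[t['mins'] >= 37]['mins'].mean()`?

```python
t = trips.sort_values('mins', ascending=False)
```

63.5

sort by mins descending:
   mins  day vehicle  fare
3    89  Tue   truck    75
5    82  Thu   truck    82
6    62  Mon   truck    21
7    56  Tue   truck    22
1    55  Thu   truck    92
4    37  Tue   truck    59
0    22  Thu     van    73
2    13  Tue   truck    86
filter rows where mins >= 37:
   mins  day vehicle  fare
3    89  Tue   truck    75
5    82  Thu   truck    82
6    62  Mon   truck    21
7    56  Tue   truck    22
1    55  Thu   truck    92
4    37  Tue   truck    59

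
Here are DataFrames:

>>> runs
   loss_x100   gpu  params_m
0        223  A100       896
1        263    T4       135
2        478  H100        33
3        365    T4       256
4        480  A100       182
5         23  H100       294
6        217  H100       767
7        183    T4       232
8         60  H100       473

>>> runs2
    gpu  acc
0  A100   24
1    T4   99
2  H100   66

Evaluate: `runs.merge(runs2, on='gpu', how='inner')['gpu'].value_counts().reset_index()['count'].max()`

4

merge on 'gpu' (how='inner') → 9 rows:
   loss_x100   gpu  params_m  acc
0        223  A100       896   24
1        263    T4       135   99
2        478  H100        33   66
3        365    T4       256   99
4        480  A100       182   24
5         23  H100       294   66
6        217  H100       767   66
7        183    T4       232   99
8         60  H100       473   66
value_counts of gpu:
gpu
H100    4
T4      3
A100    2
Name: count, dtype: int64
reset_index():
    gpu  count
0  H100      4
1    T4      3
2  A100      2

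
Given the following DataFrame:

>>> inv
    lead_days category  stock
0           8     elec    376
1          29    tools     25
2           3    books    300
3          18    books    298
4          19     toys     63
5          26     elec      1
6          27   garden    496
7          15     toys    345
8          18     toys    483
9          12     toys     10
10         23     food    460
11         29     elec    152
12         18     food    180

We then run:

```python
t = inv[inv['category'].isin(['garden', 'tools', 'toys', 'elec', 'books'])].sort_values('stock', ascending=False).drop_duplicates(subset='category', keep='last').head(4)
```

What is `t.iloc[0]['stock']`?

496

filter rows where category in ['garden', 'tools', 'toys', 'elec', 'books']:
    lead_days category  stock
0           8     elec    376
1          29    tools     25
2           3    books    300
3          18    books    298
4          19     toys     63
5          26     elec      1
6          27   garden    496
7          15     toys    345
8          18     toys    483
9          12     toys     10
11         29     elec    152
sort by stock descending:
    lead_days category  stock
6          27   garden    496
8          18     toys    483
0           8     elec    376
7          15     toys    345
2           3    books    300
3          18    books    298
11         29     elec    152
4          19     toys     63
1          29    tools     25
9          12     toys     10
5          26     elec      1
drop duplicate category (keep=last):
   lead_days category  stock
6         27   garden    496
3         18    books    298
1         29    tools     25
9         12     toys     10
5         26     elec      1
take first 4 rows:
   lead_days category  stock
6         27   garden    496
3         18    books    298
1         29    tools     25
9         12     toys     10
The value at position 0, column 'stock' is 496.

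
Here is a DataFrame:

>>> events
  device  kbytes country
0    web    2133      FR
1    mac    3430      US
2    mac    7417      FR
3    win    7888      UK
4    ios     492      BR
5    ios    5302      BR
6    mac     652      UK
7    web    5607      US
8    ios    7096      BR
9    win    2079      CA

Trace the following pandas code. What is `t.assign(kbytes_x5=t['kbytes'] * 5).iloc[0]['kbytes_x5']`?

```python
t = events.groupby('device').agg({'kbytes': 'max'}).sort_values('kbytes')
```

28035

group by device, max of kbytes:
        kbytes
device        
ios       7096
mac       7417
web       5607
win       7888
sort by kbytes:
        kbytes
device        
web       5607
ios       7096
mac       7417
win       7888
add column kbytes_x5 = t['kbytes'] * 5:
        kbytes  kbytes_x5
device                   
web       5607      28035
ios       7096      35480
mac       7417      37085
win       7888      39440
Taking the value at position 0, column 'kbytes_x5' gives 28035.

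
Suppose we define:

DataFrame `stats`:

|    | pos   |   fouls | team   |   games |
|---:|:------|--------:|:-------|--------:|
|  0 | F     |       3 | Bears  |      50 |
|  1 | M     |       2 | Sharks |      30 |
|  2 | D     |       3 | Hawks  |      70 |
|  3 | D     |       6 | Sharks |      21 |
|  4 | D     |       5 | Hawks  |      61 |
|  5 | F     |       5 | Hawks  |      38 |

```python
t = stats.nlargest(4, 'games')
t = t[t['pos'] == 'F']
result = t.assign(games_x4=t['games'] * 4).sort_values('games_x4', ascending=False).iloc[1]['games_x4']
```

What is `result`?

take 4 rows with largest games:
  pos  fouls   team  games
2   D      3  Hawks     70
4   D      5  Hawks     61
0   F      3  Bears     50
5   F      5  Hawks     38
filter rows where pos == 'F':
  pos  fouls   team  games
0   F      3  Bears     50
5   F      5  Hawks     38
add column games_x4 = t['games'] * 4:
  pos  fouls   team  games  games_x4
0   F      3  Bears     50       200
5   F      5  Hawks     38       152
sort by games_x4 descending:
  pos  fouls   team  games  games_x4
0   F      3  Bears     50       200
5   F      5  Hawks     38       152
Then the value at position 1, column 'games_x4': 152

152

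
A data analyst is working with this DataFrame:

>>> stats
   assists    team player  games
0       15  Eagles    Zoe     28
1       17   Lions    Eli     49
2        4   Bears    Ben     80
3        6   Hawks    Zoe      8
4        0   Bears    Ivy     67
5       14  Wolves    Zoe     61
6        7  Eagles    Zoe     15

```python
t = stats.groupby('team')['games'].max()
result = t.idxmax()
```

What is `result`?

group by team, max of games:
team
Bears     80
Eagles    28
Hawks      8
Lions     49
Wolves    61
Name: games, dtype: int64

Bears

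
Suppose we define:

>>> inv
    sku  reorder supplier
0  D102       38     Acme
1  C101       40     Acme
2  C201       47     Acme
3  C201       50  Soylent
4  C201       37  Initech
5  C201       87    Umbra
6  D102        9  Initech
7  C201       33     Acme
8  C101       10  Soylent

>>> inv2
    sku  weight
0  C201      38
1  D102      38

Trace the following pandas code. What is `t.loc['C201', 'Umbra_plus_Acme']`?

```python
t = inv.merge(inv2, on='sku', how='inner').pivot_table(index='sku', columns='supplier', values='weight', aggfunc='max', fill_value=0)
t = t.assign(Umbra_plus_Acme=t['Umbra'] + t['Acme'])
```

76

merge on 'sku' (how='inner') → 7 rows:
    sku  reorder supplier  weight
0  D102       38     Acme      38
1  C201       47     Acme      38
2  C201       50  Soylent      38
3  C201       37  Initech      38
4  C201       87    Umbra      38
5  D102        9  Initech      38
6  C201       33     Acme      38
pivot: rows=sku, cols=supplier, max(weight):
supplier  Acme  Initech  Soylent  Umbra
sku                                    
C201        38       38       38     38
D102        38       38        0      0
add column Umbra_plus_Acme = t['Umbra'] + t['Acme']:
supplier  Acme  Initech  Soylent  Umbra  Umbra_plus_Acme
sku                                                     
C201        38       38       38     38               76
D102        38       38        0      0               38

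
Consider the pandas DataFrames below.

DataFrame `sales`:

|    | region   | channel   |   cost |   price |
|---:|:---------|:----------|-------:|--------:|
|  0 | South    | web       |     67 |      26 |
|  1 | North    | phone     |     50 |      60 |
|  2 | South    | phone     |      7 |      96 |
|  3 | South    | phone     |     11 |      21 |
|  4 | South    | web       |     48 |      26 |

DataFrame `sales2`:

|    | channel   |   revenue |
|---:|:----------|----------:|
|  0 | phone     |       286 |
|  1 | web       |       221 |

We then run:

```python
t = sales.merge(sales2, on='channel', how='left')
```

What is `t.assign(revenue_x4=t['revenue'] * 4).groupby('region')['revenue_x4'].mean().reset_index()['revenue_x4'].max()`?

1144.0

merge on 'channel' (how='left') → 5 rows:
  region channel  cost  price  revenue
0  South     web    67     26      221
1  North   phone    50     60      286
2  South   phone     7     96      286
3  South   phone    11     21      286
4  South     web    48     26      221
add column revenue_x4 = t['revenue'] * 4:
  region channel  cost  price  revenue  revenue_x4
0  South     web    67     26      221         884
1  North   phone    50     60      286        1144
2  South   phone     7     96      286        1144
3  South   phone    11     21      286        1144
4  South     web    48     26      221         884
group by region, mean of revenue_x4:
region
North    1144.0
South    1014.0
Name: revenue_x4, dtype: float64
reset_index():
  region  revenue_x4
0  North      1144.0
1  South      1014.0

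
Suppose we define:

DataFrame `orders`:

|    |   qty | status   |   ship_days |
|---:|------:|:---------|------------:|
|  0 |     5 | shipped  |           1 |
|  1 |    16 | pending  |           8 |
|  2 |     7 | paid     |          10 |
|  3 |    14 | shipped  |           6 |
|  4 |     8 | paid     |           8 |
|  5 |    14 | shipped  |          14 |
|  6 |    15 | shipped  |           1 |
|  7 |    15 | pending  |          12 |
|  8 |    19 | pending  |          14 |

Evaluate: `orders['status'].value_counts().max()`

4

value_counts of status:
status
shipped    4
pending    3
paid       2
Name: count, dtype: int64
The max of the resulting series is 4.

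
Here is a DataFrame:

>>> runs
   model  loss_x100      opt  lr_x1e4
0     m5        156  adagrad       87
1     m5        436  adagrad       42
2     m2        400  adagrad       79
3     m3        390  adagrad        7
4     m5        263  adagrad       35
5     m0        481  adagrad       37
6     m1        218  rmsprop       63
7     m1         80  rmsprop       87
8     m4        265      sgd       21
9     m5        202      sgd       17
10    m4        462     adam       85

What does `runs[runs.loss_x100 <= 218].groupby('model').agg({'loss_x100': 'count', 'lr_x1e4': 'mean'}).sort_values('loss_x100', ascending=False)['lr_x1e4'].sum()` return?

filter rows where loss_x100 <= 218:
  model  loss_x100      opt  lr_x1e4
0    m5        156  adagrad       87
6    m1        218  rmsprop       63
7    m1         80  rmsprop       87
9    m5        202      sgd       17
group by model: count(loss_x100), mean(lr_x1e4):
       loss_x100  lr_x1e4
model                    
m1             2     75.0
m5             2     52.0
sort by loss_x100 descending:
       loss_x100  lr_x1e4
model                    
m1             2     75.0
m5             2     52.0
Taking the sum of column 'lr_x1e4' gives 127.0.

127.0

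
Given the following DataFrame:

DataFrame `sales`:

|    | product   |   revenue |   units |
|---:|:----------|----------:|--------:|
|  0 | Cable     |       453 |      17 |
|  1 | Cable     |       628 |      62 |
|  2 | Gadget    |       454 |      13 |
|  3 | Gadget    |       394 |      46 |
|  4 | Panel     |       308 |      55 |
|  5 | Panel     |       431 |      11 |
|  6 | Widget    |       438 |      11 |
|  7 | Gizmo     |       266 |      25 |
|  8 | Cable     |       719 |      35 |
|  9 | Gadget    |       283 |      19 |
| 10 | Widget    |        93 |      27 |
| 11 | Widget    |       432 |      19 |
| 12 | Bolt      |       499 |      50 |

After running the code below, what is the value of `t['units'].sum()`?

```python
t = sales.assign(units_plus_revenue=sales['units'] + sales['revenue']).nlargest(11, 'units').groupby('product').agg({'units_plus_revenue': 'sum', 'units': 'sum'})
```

368

add column units_plus_revenue = sales['units'] + sales['revenue']:
   product  revenue  units  units_plus_revenue
0    Cable      453     17                 470
1    Cable      628     62                 690
2   Gadget      454     13                 467
3   Gadget      394     46                 440
4    Panel      308     55                 363
5    Panel      431     11                 442
6   Widget      438     11                 449
7    Gizmo      266     25                 291
8    Cable      719     35                 754
9   Gadget      283     19                 302
10  Widget       93     27                 120
11  Widget      432     19                 451
12    Bolt      499     50                 549
take 11 rows with largest units:
   product  revenue  units  units_plus_revenue
1    Cable      628     62                 690
4    Panel      308     55                 363
12    Bolt      499     50                 549
3   Gadget      394     46                 440
8    Cable      719     35                 754
10  Widget       93     27                 120
7    Gizmo      266     25                 291
9   Gadget      283     19                 302
11  Widget      432     19                 451
0    Cable      453     17                 470
2   Gadget      454     13                 467
group by product: sum(units_plus_revenue), sum(units):
         units_plus_revenue  units
product                           
Bolt                    549     50
Cable                  1914    114
Gadget                 1209     78
Gizmo                   291     25
Panel                   363     55
Widget                  571     46
So sum() = 368.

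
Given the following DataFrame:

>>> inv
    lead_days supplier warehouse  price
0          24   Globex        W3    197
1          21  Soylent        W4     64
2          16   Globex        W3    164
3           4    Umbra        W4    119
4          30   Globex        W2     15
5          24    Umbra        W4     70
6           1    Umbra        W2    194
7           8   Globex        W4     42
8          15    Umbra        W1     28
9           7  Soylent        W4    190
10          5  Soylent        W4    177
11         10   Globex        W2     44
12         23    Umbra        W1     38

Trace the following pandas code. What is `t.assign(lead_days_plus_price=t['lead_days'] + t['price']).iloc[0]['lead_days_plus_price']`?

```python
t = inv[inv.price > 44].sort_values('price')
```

85

filter rows where price > 44:
    lead_days supplier warehouse  price
0          24   Globex        W3    197
1          21  Soylent        W4     64
2          16   Globex        W3    164
3           4    Umbra        W4    119
5          24    Umbra        W4     70
6           1    Umbra        W2    194
9           7  Soylent        W4    190
10          5  Soylent        W4    177
sort by price:
    lead_days supplier warehouse  price
1          21  Soylent        W4     64
5          24    Umbra        W4     70
3           4    Umbra        W4    119
2          16   Globex        W3    164
10          5  Soylent        W4    177
9           7  Soylent        W4    190
6           1    Umbra        W2    194
0          24   Globex        W3    197
add column lead_days_plus_price = t['lead_days'] + t['price']:
    lead_days supplier warehouse  price  lead_days_plus_price
1          21  Soylent        W4     64                    85
5          24    Umbra        W4     70                    94
3           4    Umbra        W4    119                   123
2          16   Globex        W3    164                   180
10          5  Soylent        W4    177                   182
9           7  Soylent        W4    190                   197
6           1    Umbra        W2    194                   195
0          24   Globex        W3    197                   221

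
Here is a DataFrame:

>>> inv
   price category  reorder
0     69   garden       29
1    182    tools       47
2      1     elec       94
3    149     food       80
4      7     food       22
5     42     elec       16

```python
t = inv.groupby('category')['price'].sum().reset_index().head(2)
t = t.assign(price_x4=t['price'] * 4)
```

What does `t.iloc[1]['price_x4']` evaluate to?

624

group by category, sum of price:
category
elec       43
food      156
garden     69
tools     182
Name: price, dtype: int64
reset_index():
  category  price
0     elec     43
1     food    156
2   garden     69
3    tools    182
take first 2 rows:
  category  price
0     elec     43
1     food    156
add column price_x4 = t['price'] * 4:
  category  price  price_x4
0     elec     43       172
1     food    156       624
Taking the value at position 1, column 'price_x4' gives 624.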